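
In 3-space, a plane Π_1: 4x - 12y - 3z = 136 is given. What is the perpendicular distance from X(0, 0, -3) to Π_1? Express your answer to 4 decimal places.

9.7692

n·X − d = (4)·(0) + (-12)·(0) + (-3)·(-3) − 136 = -127; |n| = √169.
Distance = |-127| / √169 = 127/√169 ≈ 9.7692.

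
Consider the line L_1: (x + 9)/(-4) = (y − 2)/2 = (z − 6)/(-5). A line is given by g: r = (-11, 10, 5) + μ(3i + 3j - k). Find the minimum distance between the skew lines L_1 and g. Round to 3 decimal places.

5.475

L_1 has direction (-4, 2, -5) through (-9, 2, 6).
Common perpendicular direction n = (-4, 2, -5) × (3, 3, -1) = (13, -19, -18).
With w = (-11, 10, 5) − (-9, 2, 6) = (-2, 8, -1), w · n = -160.
Distance = |w · n| / |n| = |-160| / √854 ≈ 5.475.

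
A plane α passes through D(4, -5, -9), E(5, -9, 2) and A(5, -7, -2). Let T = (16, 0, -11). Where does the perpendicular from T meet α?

(10, 4, -9)

DE = (1, -4, 11), DA = (1, -2, 7); a normal to α is DE × DA = (-6, 4, 2).
Using D: α has equation -6x + 4y + 2z = -62.
Foot = T − λn with λ = (n·T − d)/|n|² = (-118 − (-62))/56 = -1.
Foot = (16, 0, -11) − (-1)·(-6, 4, 2) = (10, 4, -9).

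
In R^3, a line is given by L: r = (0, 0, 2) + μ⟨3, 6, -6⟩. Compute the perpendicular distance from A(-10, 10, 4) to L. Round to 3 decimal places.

Taking (0, 0, 2) on L with direction v = (3, 6, -6): w = A − (0, 0, 2) = (-10, 10, 2), and w × v = (-72, -54, -90).
Distance = |w × v| / |v| = √16200 / √81 ≈ 14.142.

14.142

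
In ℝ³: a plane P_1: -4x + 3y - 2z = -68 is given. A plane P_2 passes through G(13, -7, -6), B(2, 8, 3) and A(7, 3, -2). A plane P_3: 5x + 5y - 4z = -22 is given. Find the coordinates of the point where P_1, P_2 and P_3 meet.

(8, -10, 3)

GB = (-11, 15, 9), GA = (-6, 10, 4); a normal to P_2 is GB × GA = (-30, -10, -20).
Using G: P_2 has equation -30x - 10y - 20z = -200.
Solving the 3×3 linear system -4x + 3y - 2z = -68, -30x - 10y - 20z = -200, 5x + 5y - 4z = -22 (e.g. by elimination or Cramer's rule, determinant = -1020) gives (8, -10, 3).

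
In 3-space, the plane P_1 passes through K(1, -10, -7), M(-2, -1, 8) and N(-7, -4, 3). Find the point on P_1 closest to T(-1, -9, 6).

(-1, -4, 3)

KM = (-3, 9, 15), KN = (-8, 6, 10); a normal to P_1 is KM × KN = (0, -90, 54).
Using K: P_1 has equation -90y + 54z = 522.
Foot = T − λn with λ = (n·T − d)/|n|² = (1134 − 522)/11016 = 1/18.
Foot = (-1, -9, 6) − (1/18)·(0, -90, 54) = (-1, -4, 3).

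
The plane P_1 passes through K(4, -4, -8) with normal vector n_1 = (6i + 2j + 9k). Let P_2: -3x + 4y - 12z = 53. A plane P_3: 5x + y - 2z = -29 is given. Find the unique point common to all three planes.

(-7, 2, -2)

P_1: n_1·r = n_1·K gives 6x + 2y + 9z = -56.
Solving the 3×3 linear system 6x + 2y + 9z = -56, -3x + 4y - 12z = 53, 5x + y - 2z = -29 (e.g. by elimination or Cramer's rule, determinant = -315) gives (-7, 2, -2).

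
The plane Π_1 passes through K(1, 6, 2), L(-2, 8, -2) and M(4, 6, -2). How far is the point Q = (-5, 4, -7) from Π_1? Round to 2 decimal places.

5.77

KL = (-3, 2, -4), KM = (3, 0, -4); a normal to Π_1 is KL × KM = (-8, -24, -6).
Using K: Π_1 has equation -8x - 24y - 6z = -164.
n·Q − d = (-8)·(-5) + (-24)·(4) + (-6)·(-7) − (-164) = 150; |n| = √676.
Distance = |150| / √676 = 150/√676 ≈ 5.77.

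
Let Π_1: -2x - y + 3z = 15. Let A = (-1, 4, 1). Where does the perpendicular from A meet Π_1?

Foot = A − λn with λ = (n·A − d)/|n|² = (1 − 15)/14 = -1.
Foot = (-1, 4, 1) − (-1)·(-2, -1, 3) = (-3, 3, 4).

(-3, 3, 4)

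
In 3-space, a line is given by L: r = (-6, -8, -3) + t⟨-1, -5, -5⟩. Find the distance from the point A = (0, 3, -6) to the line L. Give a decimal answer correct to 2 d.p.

11.16

Taking (-6, -8, -3) on L with direction v = (-1, -5, -5): w = A − (-6, -8, -3) = (6, 11, -3), and w × v = (-70, 33, -19).
Distance = |w × v| / |v| = √6350 / √51 ≈ 11.16.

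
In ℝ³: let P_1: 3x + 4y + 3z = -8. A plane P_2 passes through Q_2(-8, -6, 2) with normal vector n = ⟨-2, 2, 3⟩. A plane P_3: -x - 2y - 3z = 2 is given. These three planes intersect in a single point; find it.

(-4, 1, 0)

P_2: n·r = n·Q_2 gives -2x + 2y + 3z = 10.
Solving the 3×3 linear system 3x + 4y + 3z = -8, -2x + 2y + 3z = 10, -x - 2y - 3z = 2 (e.g. by elimination or Cramer's rule, determinant = -18) gives (-4, 1, 0).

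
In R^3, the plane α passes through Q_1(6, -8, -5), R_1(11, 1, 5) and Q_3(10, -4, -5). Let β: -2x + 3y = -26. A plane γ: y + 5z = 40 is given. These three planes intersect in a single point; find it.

(-2, -10, 10)

Q_1R_1 = (5, 9, 10), Q_1Q_3 = (4, 4, 0); a normal to α is Q_1R_1 × Q_1Q_3 = (-40, 40, -16).
Using Q_1: α has equation -40x + 40y - 16z = -480.
Solving the 3×3 linear system -40x + 40y - 16z = -480, -2x + 3y = -26, y + 5z = 40 (e.g. by elimination or Cramer's rule, determinant = -168) gives (-2, -10, 10).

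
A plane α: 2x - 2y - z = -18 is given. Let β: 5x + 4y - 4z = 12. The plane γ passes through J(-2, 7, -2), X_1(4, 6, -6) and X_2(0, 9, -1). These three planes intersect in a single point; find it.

JX_1 = (6, -1, -4), JX_2 = (2, 2, 1); a normal to γ is JX_1 × JX_2 = (7, -14, 14).
Using J: γ has equation 7x - 14y + 14z = -140.
Solving the 3×3 linear system 2x - 2y - z = -18, 5x + 4y - 4z = 12, 7x - 14y + 14z = -140 (e.g. by elimination or Cramer's rule, determinant = 294) gives (-4, 6, -2).

(-4, 6, -2)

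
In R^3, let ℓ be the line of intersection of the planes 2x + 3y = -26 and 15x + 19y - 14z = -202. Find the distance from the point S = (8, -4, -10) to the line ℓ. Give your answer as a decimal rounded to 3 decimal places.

Direction of ℓ: (2, 3, 0) × (15, 19, -14) = (-42, 28, -7).
A point on ℓ: solving the two plane equations with x = 2 gives (2, -10, 3).
Taking (2, -10, 3) on ℓ with direction v = (-42, 28, -7): w = S − (2, -10, 3) = (6, 6, -13), and w × v = (322, 588, 420).
Distance = |w × v| / |v| = √625828 / √2597 ≈ 15.524.

15.524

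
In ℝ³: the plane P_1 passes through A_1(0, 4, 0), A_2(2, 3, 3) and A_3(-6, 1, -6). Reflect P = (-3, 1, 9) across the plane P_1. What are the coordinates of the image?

(7, -3, 1)

A_1A_2 = (2, -1, 3), A_1A_3 = (-6, -3, -6); a normal to P_1 is A_1A_2 × A_1A_3 = (15, -6, -12).
Using A_1: P_1 has equation 15x - 6y - 12z = -24.
λ = (n·P − d)/|n|² = (-159 − (-24))/405 = -1/3.
Reflection = P − 2λn = (-3, 1, 9) − (-2/3)·(15, -6, -12) = (7, -3, 1).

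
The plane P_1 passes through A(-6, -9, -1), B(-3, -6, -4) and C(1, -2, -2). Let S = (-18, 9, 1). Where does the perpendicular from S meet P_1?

(-3, -6, 1)

AB = (3, 3, -3), AC = (7, 7, -1); a normal to P_1 is AB × AC = (18, -18, 0).
Using A: P_1 has equation 18x - 18y = 54.
Foot = S − λn with λ = (n·S − d)/|n|² = (-486 − 54)/648 = -5/6.
Foot = (-18, 9, 1) − (-5/6)·(18, -18, 0) = (-3, -6, 1).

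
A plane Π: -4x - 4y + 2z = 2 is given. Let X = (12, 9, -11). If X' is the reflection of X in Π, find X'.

λ = (n·X − d)/|n|² = (-106 − 2)/36 = -3.
Reflection = X − 2λn = (12, 9, -11) − (-6)·(-4, -4, 2) = (-12, -15, 1).

(-12, -15, 1)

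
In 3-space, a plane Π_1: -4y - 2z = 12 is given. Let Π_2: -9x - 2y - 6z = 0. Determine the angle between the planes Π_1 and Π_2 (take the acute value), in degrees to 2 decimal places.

cos θ = |n₁·n₂| / (|n₁||n₂|) = |20| / (√20 · √121).
θ = arccos(0.40656) ≈ 66.01°.

66.01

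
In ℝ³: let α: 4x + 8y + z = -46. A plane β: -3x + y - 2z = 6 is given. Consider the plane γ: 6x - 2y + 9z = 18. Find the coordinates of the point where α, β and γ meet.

(-7, -3, 6)

Solving the 3×3 linear system 4x + 8y + z = -46, -3x + y - 2z = 6, 6x - 2y + 9z = 18 (e.g. by elimination or Cramer's rule, determinant = 140) gives (-7, -3, 6).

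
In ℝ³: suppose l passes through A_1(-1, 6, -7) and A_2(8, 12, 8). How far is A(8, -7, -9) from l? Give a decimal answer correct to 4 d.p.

15.8704

A direction vector for l is A_2 − A_1 = (9, 6, 15).
Taking (-1, 6, -7) on l with direction v = (9, 6, 15): w = A − (-1, 6, -7) = (9, -13, -2), and w × v = (-183, -153, 171).
Distance = |w × v| / |v| = √86139 / √342 ≈ 15.8704.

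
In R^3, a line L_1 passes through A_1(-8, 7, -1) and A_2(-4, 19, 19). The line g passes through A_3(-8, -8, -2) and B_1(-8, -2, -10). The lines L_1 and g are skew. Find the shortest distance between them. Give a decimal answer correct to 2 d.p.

2.29

A direction vector for L_1 is A_2 − A_1 = (4, 12, 20).
A direction vector for g is B_1 − A_3 = (0, 6, -8).
Common perpendicular direction n = (4, 12, 20) × (0, 6, -8) = (-216, 32, 24).
With w = (-8, -8, -2) − (-8, 7, -1) = (0, -15, -1), w · n = -504.
Distance = |w · n| / |n| = |-504| / √48256 ≈ 2.29.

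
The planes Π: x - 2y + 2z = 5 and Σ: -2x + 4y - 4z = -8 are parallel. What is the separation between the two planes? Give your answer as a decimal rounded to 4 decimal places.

0.3333

Rescale Σ by 1/(-2): x - 2y + 2z = 4. Then distance = |5 − 4| / √9 ≈ 0.3333.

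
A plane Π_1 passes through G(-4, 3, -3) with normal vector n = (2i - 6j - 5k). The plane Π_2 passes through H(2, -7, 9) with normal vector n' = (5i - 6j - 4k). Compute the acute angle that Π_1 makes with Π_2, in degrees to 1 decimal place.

Π_1: n·r = n·G gives 2x - 6y - 5z = -11.
Π_2: n'·r = n'·H gives 5x - 6y - 4z = 16.
cos θ = |n₁·n₂| / (|n₁||n₂|) = |66| / (√65 · √77).
θ = arccos(0.93291) ≈ 21.1°.

21.1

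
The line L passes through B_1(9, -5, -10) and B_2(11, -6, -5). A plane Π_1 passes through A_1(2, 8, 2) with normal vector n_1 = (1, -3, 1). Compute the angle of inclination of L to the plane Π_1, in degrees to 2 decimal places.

A direction vector for L is B_2 − B_1 = (2, -1, 5).
Π_1: n_1·r = n_1·A_1 gives x - 3y + z = -20.
sin θ = |n·v| / (|n||v|) = |10| / (√11 · √30) = 0.55048.
θ ≈ 33.40°.

33.40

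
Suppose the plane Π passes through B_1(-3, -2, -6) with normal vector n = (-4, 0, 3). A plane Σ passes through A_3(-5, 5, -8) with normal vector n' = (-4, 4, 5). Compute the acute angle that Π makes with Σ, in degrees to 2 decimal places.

Π: n·r = n·B_1 gives -4x + 3z = -6.
Σ: n'·r = n'·A_3 gives -4x + 4y + 5z = 0.
cos θ = |n₁·n₂| / (|n₁||n₂|) = |31| / (√25 · √57).
θ = arccos(0.82121) ≈ 34.79°.

34.79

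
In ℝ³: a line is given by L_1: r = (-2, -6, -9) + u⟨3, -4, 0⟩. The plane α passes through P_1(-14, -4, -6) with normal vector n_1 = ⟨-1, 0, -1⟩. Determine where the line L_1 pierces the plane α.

α: n_1·r = n_1·P_1 gives -x - z = 20.
Substitute r = (-2, -6, -9) + t(3, -4, 0) into the plane: 11 + (-3)t = 20, so t = -3.
Intersection: (-2, -6, -9) + (-3)·(3, -4, 0) = (-11, 6, -9).

(-11, 6, -9)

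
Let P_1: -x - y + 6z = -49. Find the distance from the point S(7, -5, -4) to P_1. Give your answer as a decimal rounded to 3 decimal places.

3.731

n·S − d = (-1)·(7) + (-1)·(-5) + (6)·(-4) − (-49) = 23; |n| = √38.
Distance = |23| / √38 = 23/√38 ≈ 3.731.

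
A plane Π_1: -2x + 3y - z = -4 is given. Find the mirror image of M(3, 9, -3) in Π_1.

λ = (n·M − d)/|n|² = (24 − (-4))/14 = 2.
Reflection = M − 2λn = (3, 9, -3) − 4·(-2, 3, -1) = (11, -3, 1).

(11, -3, 1)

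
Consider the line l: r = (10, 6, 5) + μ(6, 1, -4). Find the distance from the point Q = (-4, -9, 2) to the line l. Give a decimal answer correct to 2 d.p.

Taking (10, 6, 5) on l with direction v = (6, 1, -4): w = Q − (10, 6, 5) = (-14, -15, -3), and w × v = (63, -74, 76).
Distance = |w × v| / |v| = √15221 / √53 ≈ 16.95.

16.95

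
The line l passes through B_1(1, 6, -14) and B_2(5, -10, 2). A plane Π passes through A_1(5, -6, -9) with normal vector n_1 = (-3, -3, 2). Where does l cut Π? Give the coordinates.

(3, -2, -6)

A direction vector for l is B_2 − B_1 = (4, -16, 16).
Π: n_1·r = n_1·A_1 gives -3x - 3y + 2z = -15.
Substitute r = (1, 6, -14) + t(4, -16, 16) into the plane: -49 + 68t = -15, so t = 1/2.
Intersection: (1, 6, -14) + (1/2)·(4, -16, 16) = (3, -2, -6).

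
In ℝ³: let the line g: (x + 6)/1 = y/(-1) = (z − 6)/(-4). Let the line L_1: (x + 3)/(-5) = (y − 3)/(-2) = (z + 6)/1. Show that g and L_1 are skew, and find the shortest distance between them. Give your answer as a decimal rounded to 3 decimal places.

5.145

g has direction (1, -1, -4) through (-6, 0, 6).
L_1 has direction (-5, -2, 1) through (-3, 3, -6).
Common perpendicular direction n = (1, -1, -4) × (-5, -2, 1) = (-9, 19, -7).
With w = (-3, 3, -6) − (-6, 0, 6) = (3, 3, -12), w · n = 114.
Since n ≠ 0 the lines are not parallel, and w · n = 114 ≠ 0 so they do not intersect; hence they are skew.
Distance = |w · n| / |n| = |114| / √491 ≈ 5.145.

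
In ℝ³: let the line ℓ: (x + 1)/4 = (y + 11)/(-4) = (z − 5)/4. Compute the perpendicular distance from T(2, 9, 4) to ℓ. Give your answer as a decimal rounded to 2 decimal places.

17.38

ℓ has direction (4, -4, 4) through (-1, -11, 5).
Taking (-1, -11, 5) on ℓ with direction v = (4, -4, 4): w = T − (-1, -11, 5) = (3, 20, -1), and w × v = (76, -16, -92).
Distance = |w × v| / |v| = √14496 / √48 ≈ 17.38.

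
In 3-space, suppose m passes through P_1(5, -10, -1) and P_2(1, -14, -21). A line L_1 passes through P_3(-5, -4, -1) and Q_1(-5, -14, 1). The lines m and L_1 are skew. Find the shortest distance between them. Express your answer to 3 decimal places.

10.040

A direction vector for m is P_2 − P_1 = (-4, -4, -20).
A direction vector for L_1 is Q_1 − P_3 = (0, -10, 2).
Common perpendicular direction n = (-4, -4, -20) × (0, -10, 2) = (-208, 8, 40).
With w = (-5, -4, -1) − (5, -10, -1) = (-10, 6, 0), w · n = 2128.
Distance = |w · n| / |n| = |2128| / √44928 ≈ 10.040.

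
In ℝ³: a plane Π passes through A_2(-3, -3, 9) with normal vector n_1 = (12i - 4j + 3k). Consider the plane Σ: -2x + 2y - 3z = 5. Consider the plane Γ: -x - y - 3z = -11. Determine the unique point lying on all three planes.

(2, 6, 1)

Π: n_1·r = n_1·A_2 gives 12x - 4y + 3z = 3.
Solving the 3×3 linear system 12x - 4y + 3z = 3, -2x + 2y - 3z = 5, -x - y - 3z = -11 (e.g. by elimination or Cramer's rule, determinant = -84) gives (2, 6, 1).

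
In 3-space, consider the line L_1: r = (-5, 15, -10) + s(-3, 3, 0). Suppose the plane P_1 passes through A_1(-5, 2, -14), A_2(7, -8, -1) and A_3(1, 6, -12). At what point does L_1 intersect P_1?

(4, 6, -10)

A_1A_2 = (12, -10, 13), A_1A_3 = (6, 4, 2); a normal to P_1 is A_1A_2 × A_1A_3 = (-72, 54, 108).
Using A_1: P_1 has equation -72x + 54y + 108z = -1044.
Substitute r = (-5, 15, -10) + t(-3, 3, 0) into the plane: 90 + 378t = -1044, so t = -3.
Intersection: (-5, 15, -10) + (-3)·(-3, 3, 0) = (4, 6, -10).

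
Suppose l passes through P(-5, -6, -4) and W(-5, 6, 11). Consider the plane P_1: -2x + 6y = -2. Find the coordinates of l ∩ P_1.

A direction vector for l is W − P = (0, 12, 15).
Substitute r = (-5, -6, -4) + t(0, 12, 15) into the plane: -26 + 72t = -2, so t = 1/3.
Intersection: (-5, -6, -4) + (1/3)·(0, 12, 15) = (-5, -2, 1).

(-5, -2, 1)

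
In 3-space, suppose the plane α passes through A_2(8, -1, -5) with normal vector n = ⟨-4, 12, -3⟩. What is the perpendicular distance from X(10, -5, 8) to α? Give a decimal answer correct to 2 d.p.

α: n·r = n·A_2 gives -4x + 12y - 3z = -29.
n·X − d = (-4)·(10) + (12)·(-5) + (-3)·(8) − (-29) = -95; |n| = √169.
Distance = |-95| / √169 = 95/√169 ≈ 7.31.

7.31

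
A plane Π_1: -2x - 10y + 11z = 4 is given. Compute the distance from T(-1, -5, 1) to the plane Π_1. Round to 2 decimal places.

n·T − d = (-2)·(-1) + (-10)·(-5) + (11)·(1) − 4 = 59; |n| = √225.
Distance = |59| / √225 = 59/√225 ≈ 3.93.

3.93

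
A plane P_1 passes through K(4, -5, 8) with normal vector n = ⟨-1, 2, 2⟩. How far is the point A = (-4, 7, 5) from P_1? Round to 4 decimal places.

8.6667

P_1: n·r = n·K gives -x + 2y + 2z = 2.
n·A − d = (-1)·(-4) + (2)·(7) + (2)·(5) − 2 = 26; |n| = √9.
Distance = |26| / √9 = 26/√9 ≈ 8.6667.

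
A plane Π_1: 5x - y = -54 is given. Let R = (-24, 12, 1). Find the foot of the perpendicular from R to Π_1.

(-9, 9, 1)

Foot = R − λn with λ = (n·R − d)/|n|² = (-132 − (-54))/26 = -3.
Foot = (-24, 12, 1) − (-3)·(5, -1, 0) = (-9, 9, 1).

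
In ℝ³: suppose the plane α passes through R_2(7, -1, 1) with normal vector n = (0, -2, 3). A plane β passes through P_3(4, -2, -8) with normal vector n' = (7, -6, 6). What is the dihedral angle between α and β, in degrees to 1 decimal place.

40.9

α: n·r = n·R_2 gives -2y + 3z = 5.
β: n'·r = n'·P_3 gives 7x - 6y + 6z = -8.
cos θ = |n₁·n₂| / (|n₁||n₂|) = |30| / (√13 · √121).
θ = arccos(0.75641) ≈ 40.9°.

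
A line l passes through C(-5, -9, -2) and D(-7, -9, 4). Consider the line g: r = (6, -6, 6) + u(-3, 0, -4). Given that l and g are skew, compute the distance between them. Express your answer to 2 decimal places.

3.00

A direction vector for l is D − C = (-2, 0, 6).
Common perpendicular direction n = (-2, 0, 6) × (-3, 0, -4) = (0, -26, 0).
With w = (6, -6, 6) − (-5, -9, -2) = (11, 3, 8), w · n = -78.
Distance = |w · n| / |n| = |-78| / √676 ≈ 3.00.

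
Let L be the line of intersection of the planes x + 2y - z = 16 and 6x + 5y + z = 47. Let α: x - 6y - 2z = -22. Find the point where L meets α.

Direction of L: (1, 2, -1) × (6, 5, 1) = (7, -7, -7).
A point on L: solving the two plane equations with x = 13 gives (13, -4, -11).
Substitute r = (13, -4, -11) + t(7, -7, -7) into the plane: 59 + 63t = -22, so t = -9/7.
Intersection: (13, -4, -11) + (-9/7)·(7, -7, -7) = (4, 5, -2).

(4, 5, -2)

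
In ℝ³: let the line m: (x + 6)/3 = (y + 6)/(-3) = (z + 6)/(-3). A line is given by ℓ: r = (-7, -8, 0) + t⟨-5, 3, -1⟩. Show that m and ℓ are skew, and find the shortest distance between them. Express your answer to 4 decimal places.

m has direction (3, -3, -3) through (-6, -6, -6).
Common perpendicular direction n = (3, -3, -3) × (-5, 3, -1) = (12, 18, -6).
With w = (-7, -8, 0) − (-6, -6, -6) = (-1, -2, 6), w · n = -84.
Since n ≠ 0 the lines are not parallel, and w · n = -84 ≠ 0 so they do not intersect; hence they are skew.
Distance = |w · n| / |n| = |-84| / √504 ≈ 3.7417.

3.7417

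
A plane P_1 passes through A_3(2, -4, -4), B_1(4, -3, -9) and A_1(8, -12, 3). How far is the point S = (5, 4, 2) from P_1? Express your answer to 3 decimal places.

9.842

A_3B_1 = (2, 1, -5), A_3A_1 = (6, -8, 7); a normal to P_1 is A_3B_1 × A_3A_1 = (-33, -44, -22).
Using A_3: P_1 has equation -33x - 44y - 22z = 198.
n·S − d = (-33)·(5) + (-44)·(4) + (-22)·(2) − 198 = -583; |n| = √3509.
Distance = |-583| / √3509 = 583/√3509 ≈ 9.842.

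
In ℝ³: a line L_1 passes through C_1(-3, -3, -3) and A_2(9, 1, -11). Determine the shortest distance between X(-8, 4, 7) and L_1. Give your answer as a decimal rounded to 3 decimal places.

10.863

A direction vector for L_1 is A_2 − C_1 = (12, 4, -8).
Taking (-3, -3, -3) on L_1 with direction v = (12, 4, -8): w = X − (-3, -3, -3) = (-5, 7, 10), and w × v = (-96, 80, -104).
Distance = |w × v| / |v| = √26432 / √224 ≈ 10.863.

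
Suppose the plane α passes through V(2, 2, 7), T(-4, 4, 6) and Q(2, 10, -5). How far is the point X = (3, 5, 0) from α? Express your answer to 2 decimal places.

1.18

VT = (-6, 2, -1), VQ = (0, 8, -12); a normal to α is VT × VQ = (-16, -72, -48).
Using V: α has equation -16x - 72y - 48z = -512.
n·X − d = (-16)·(3) + (-72)·(5) + (-48)·(0) − (-512) = 104; |n| = √7744.
Distance = |104| / √7744 = 104/√7744 ≈ 1.18.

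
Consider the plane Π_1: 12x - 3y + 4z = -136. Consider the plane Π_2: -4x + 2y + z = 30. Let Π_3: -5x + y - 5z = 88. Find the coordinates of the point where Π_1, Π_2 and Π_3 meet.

Solving the 3×3 linear system 12x - 3y + 4z = -136, -4x + 2y + z = 30, -5x + y - 5z = 88 (e.g. by elimination or Cramer's rule, determinant = -33) gives (-6, 8, -10).

(-6, 8, -10)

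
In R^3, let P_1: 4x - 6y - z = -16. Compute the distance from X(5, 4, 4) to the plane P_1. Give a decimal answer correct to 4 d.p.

1.0989

n·X − d = (4)·(5) + (-6)·(4) + (-1)·(4) − (-16) = 8; |n| = √53.
Distance = |8| / √53 = 8/√53 ≈ 1.0989.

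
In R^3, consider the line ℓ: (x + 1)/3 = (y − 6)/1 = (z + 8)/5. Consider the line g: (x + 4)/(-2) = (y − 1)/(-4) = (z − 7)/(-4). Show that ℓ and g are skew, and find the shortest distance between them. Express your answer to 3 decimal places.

10.963

ℓ has direction (3, 1, 5) through (-1, 6, -8).
g has direction (-2, -4, -4) through (-4, 1, 7).
Common perpendicular direction n = (3, 1, 5) × (-2, -4, -4) = (16, 2, -10).
With w = (-4, 1, 7) − (-1, 6, -8) = (-3, -5, 15), w · n = -208.
Since n ≠ 0 the lines are not parallel, and w · n = -208 ≠ 0 so they do not intersect; hence they are skew.
Distance = |w · n| / |n| = |-208| / √360 ≈ 10.963.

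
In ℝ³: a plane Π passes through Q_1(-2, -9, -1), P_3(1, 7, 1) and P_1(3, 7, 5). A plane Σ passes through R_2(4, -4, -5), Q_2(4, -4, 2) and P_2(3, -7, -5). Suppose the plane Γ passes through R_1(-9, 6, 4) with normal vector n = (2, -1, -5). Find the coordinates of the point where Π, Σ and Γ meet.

(5, -1, 11)

Q_1P_3 = (3, 16, 2), Q_1P_1 = (5, 16, 6); a normal to Π is Q_1P_3 × Q_1P_1 = (64, -8, -32).
Using Q_1: Π has equation 64x - 8y - 32z = -24.
R_2Q_2 = (0, 0, 7), R_2P_2 = (-1, -3, 0); a normal to Σ is R_2Q_2 × R_2P_2 = (21, -7, 0).
Using R_2: Σ has equation 21x - 7y = 112.
Γ: n·r = n·R_1 gives 2x - y - 5z = -44.
Solving the 3×3 linear system 64x - 8y - 32z = -24, 21x - 7y = 112, 2x - y - 5z = -44 (e.g. by elimination or Cramer's rule, determinant = 1624) gives (5, -1, 11).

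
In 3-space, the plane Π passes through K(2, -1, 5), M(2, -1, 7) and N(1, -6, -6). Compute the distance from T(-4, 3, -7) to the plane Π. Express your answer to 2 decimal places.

6.67

KM = (0, 0, 2), KN = (-1, -5, -11); a normal to Π is KM × KN = (10, -2, 0).
Using K: Π has equation 10x - 2y = 22.
n·T − d = (10)·(-4) + (-2)·(3) + (0)·(-7) − 22 = -68; |n| = √104.
Distance = |-68| / √104 = 68/√104 ≈ 6.67.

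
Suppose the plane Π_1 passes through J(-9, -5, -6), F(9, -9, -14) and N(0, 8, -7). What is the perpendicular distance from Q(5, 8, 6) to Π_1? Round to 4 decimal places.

JF = (18, -4, -8), JN = (9, 13, -1); a normal to Π_1 is JF × JN = (108, -54, 270).
Using J: Π_1 has equation 108x - 54y + 270z = -2322.
n·Q − d = (108)·(5) + (-54)·(8) + (270)·(6) − (-2322) = 4050; |n| = √87480.
Distance = |4050| / √87480 = 4050/√87480 ≈ 13.6931.

13.6931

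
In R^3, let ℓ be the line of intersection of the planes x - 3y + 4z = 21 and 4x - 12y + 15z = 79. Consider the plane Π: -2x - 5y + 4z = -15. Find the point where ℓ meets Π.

Direction of ℓ: (1, -3, 4) × (4, -12, 15) = (3, 1, 0).
A point on ℓ: solving the two plane equations with x = 16 gives (16, 5, 5).
Substitute r = (16, 5, 5) + t(3, 1, 0) into the plane: -37 + (-11)t = -15, so t = -2.
Intersection: (16, 5, 5) + (-2)·(3, 1, 0) = (10, 3, 5).

(10, 3, 5)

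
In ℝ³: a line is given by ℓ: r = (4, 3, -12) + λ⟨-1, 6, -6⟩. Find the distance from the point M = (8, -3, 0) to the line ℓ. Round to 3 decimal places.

4.916

Taking (4, 3, -12) on ℓ with direction v = (-1, 6, -6): w = M − (4, 3, -12) = (4, -6, 12), and w × v = (-36, 12, 18).
Distance = |w × v| / |v| = √1764 / √73 ≈ 4.916.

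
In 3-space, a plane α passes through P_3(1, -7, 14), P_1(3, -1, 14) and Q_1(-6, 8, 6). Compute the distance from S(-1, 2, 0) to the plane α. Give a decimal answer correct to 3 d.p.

P_3P_1 = (2, 6, 0), P_3Q_1 = (-7, 15, -8); a normal to α is P_3P_1 × P_3Q_1 = (-48, 16, 72).
Using P_3: α has equation -48x + 16y + 72z = 848.
n·S − d = (-48)·(-1) + (16)·(2) + (72)·(0) − 848 = -768; |n| = √7744.
Distance = |-768| / √7744 = 768/√7744 ≈ 8.727.

8.727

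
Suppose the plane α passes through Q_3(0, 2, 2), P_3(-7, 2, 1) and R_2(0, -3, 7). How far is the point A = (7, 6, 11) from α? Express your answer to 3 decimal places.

Q_3P_3 = (-7, 0, -1), Q_3R_2 = (0, -5, 5); a normal to α is Q_3P_3 × Q_3R_2 = (-5, 35, 35).
Using Q_3: α has equation -5x + 35y + 35z = 140.
n·A − d = (-5)·(7) + (35)·(6) + (35)·(11) − 140 = 420; |n| = √2475.
Distance = |420| / √2475 = 420/√2475 ≈ 8.442.

8.442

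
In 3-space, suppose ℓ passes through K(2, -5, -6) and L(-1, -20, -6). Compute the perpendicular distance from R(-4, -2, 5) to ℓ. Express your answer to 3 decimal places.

12.763

A direction vector for ℓ is L − K = (-3, -15, 0).
Taking (2, -5, -6) on ℓ with direction v = (-3, -15, 0): w = R − (2, -5, -6) = (-6, 3, 11), and w × v = (165, -33, 99).
Distance = |w × v| / |v| = √38115 / √234 ≈ 12.763.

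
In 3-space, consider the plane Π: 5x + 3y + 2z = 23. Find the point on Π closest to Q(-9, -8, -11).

Foot = Q − λn with λ = (n·Q − d)/|n|² = (-91 − 23)/38 = -3.
Foot = (-9, -8, -11) − (-3)·(5, 3, 2) = (6, 1, -5).

(6, 1, -5)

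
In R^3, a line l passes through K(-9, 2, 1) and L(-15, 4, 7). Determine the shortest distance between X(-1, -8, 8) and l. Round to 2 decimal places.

A direction vector for l is L − K = (-6, 2, 6).
Taking (-9, 2, 1) on l with direction v = (-6, 2, 6): w = X − (-9, 2, 1) = (8, -10, 7), and w × v = (-74, -90, -44).
Distance = |w × v| / |v| = √15512 / √76 ≈ 14.29.

14.29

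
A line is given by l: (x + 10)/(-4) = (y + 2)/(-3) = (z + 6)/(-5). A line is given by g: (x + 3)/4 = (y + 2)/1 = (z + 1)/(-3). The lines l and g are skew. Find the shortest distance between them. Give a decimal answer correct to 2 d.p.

3.85

l has direction (-4, -3, -5) through (-10, -2, -6).
g has direction (4, 1, -3) through (-3, -2, -1).
Common perpendicular direction n = (-4, -3, -5) × (4, 1, -3) = (14, -32, 8).
With w = (-3, -2, -1) − (-10, -2, -6) = (7, 0, 5), w · n = 138.
Distance = |w · n| / |n| = |138| / √1284 ≈ 3.85.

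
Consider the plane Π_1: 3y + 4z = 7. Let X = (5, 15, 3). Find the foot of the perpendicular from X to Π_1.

Foot = X − λn with λ = (n·X − d)/|n|² = (57 − 7)/25 = 2.
Foot = (5, 15, 3) − 2·(0, 3, 4) = (5, 9, -5).

(5, 9, -5)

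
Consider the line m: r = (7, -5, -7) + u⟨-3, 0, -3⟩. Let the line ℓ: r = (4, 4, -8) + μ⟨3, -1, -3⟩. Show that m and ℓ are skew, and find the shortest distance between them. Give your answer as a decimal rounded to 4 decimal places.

Common perpendicular direction n = (-3, 0, -3) × (3, -1, -3) = (-3, -18, 3).
With w = (4, 4, -8) − (7, -5, -7) = (-3, 9, -1), w · n = -156.
Since n ≠ 0 the lines are not parallel, and w · n = -156 ≠ 0 so they do not intersect; hence they are skew.
Distance = |w · n| / |n| = |-156| / √342 ≈ 8.4355.

8.4355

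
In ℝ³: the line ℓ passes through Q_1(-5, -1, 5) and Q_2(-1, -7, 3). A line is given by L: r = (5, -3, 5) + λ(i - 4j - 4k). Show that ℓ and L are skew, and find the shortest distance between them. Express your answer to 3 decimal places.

5.618

A direction vector for ℓ is Q_2 − Q_1 = (4, -6, -2).
Common perpendicular direction n = (4, -6, -2) × (1, -4, -4) = (16, 14, -10).
With w = (5, -3, 5) − (-5, -1, 5) = (10, -2, 0), w · n = 132.
Since n ≠ 0 the lines are not parallel, and w · n = 132 ≠ 0 so they do not intersect; hence they are skew.
Distance = |w · n| / |n| = |132| / √552 ≈ 5.618.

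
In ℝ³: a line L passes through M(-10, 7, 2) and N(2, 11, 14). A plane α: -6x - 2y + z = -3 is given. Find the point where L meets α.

A direction vector for L is N − M = (12, 4, 12).
Substitute r = (-10, 7, 2) + t(12, 4, 12) into the plane: 48 + (-68)t = -3, so t = 3/4.
Intersection: (-10, 7, 2) + (3/4)·(12, 4, 12) = (-1, 10, 11).

(-1, 10, 11)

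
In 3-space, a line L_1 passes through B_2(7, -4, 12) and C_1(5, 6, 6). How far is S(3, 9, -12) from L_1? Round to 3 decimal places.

A direction vector for L_1 is C_1 − B_2 = (-2, 10, -6).
Taking (7, -4, 12) on L_1 with direction v = (-2, 10, -6): w = S − (7, -4, 12) = (-4, 13, -24), and w × v = (162, 24, -14).
Distance = |w × v| / |v| = √27016 / √140 ≈ 13.891.

13.891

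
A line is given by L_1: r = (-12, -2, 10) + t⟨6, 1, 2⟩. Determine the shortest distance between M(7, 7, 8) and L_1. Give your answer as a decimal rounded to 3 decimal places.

10.030

Taking (-12, -2, 10) on L_1 with direction v = (6, 1, 2): w = M − (-12, -2, 10) = (19, 9, -2), and w × v = (20, -50, -35).
Distance = |w × v| / |v| = √4125 / √41 ≈ 10.030.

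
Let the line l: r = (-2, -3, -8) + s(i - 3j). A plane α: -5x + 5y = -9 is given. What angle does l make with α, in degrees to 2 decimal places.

63.43

sin θ = |n·v| / (|n||v|) = |-20| / (√50 · √10) = 0.89443.
θ ≈ 63.43°.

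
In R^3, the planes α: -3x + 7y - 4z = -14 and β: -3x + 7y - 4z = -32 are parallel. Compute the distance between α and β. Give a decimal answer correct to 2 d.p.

Same normal n = (-3, 7, -4) with |n| = √74; distance = |-14 − (-32)| / |n| = 18/√74 ≈ 2.09.

2.09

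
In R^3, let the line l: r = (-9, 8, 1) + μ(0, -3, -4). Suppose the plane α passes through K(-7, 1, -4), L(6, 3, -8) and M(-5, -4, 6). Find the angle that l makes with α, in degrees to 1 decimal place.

KL = (13, 2, -4), KM = (2, -5, 10); a normal to α is KL × KM = (0, -138, -69).
Using K: α has equation -138y - 69z = 138.
sin θ = |n·v| / (|n||v|) = |690| / (√23805 · √25) = 0.89443.
θ ≈ 63.4°.

63.4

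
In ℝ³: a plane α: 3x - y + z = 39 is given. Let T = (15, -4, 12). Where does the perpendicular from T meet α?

(9, -2, 10)

Foot = T − λn with λ = (n·T − d)/|n|² = (61 − 39)/11 = 2.
Foot = (15, -4, 12) − 2·(3, -1, 1) = (9, -2, 10).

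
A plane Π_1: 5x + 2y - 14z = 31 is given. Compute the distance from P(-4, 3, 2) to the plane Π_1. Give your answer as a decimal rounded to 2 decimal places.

n·P − d = (5)·(-4) + (2)·(3) + (-14)·(2) − 31 = -73; |n| = √225.
Distance = |-73| / √225 = 73/√225 ≈ 4.87.

4.87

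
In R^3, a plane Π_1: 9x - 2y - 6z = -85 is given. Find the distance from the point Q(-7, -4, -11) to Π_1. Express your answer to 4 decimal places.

8.7273

n·Q − d = (9)·(-7) + (-2)·(-4) + (-6)·(-11) − (-85) = 96; |n| = √121.
Distance = |96| / √121 = 96/√121 ≈ 8.7273.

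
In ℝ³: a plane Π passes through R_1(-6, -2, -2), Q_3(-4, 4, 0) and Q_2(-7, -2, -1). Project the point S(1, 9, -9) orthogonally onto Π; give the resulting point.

(4, 7, -6)

R_1Q_3 = (2, 6, 2), R_1Q_2 = (-1, 0, 1); a normal to Π is R_1Q_3 × R_1Q_2 = (6, -4, 6).
Using R_1: Π has equation 6x - 4y + 6z = -40.
Foot = S − λn with λ = (n·S − d)/|n|² = (-84 − (-40))/88 = -1/2.
Foot = (1, 9, -9) − (-1/2)·(6, -4, 6) = (4, 7, -6).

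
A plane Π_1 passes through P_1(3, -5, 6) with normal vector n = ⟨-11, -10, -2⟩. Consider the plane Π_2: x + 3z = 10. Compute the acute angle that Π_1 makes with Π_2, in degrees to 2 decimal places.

69.00

Π_1: n·r = n·P_1 gives -11x - 10y - 2z = 5.
cos θ = |n₁·n₂| / (|n₁||n₂|) = |-17| / (√225 · √10).
θ = arccos(0.35839) ≈ 69.00°.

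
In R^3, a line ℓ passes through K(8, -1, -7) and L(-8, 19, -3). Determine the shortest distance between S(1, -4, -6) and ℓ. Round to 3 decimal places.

7.371

A direction vector for ℓ is L − K = (-16, 20, 4).
Taking (8, -1, -7) on ℓ with direction v = (-16, 20, 4): w = S − (8, -1, -7) = (-7, -3, 1), and w × v = (-32, 12, -188).
Distance = |w × v| / |v| = √36512 / √672 ≈ 7.371.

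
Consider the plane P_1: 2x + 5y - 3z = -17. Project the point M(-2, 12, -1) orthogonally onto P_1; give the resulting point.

Foot = M − λn with λ = (n·M − d)/|n|² = (59 − (-17))/38 = 2.
Foot = (-2, 12, -1) − 2·(2, 5, -3) = (-6, 2, 5).

(-6, 2, 5)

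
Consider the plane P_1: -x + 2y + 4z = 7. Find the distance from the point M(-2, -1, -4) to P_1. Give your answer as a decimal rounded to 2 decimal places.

5.02

n·M − d = (-1)·(-2) + (2)·(-1) + (4)·(-4) − 7 = -23; |n| = √21.
Distance = |-23| / √21 = 23/√21 ≈ 5.02.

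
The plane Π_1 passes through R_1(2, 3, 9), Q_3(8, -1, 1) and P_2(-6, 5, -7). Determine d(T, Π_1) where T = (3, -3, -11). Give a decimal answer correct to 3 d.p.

2.667

R_1Q_3 = (6, -4, -8), R_1P_2 = (-8, 2, -16); a normal to Π_1 is R_1Q_3 × R_1P_2 = (80, 160, -20).
Using R_1: Π_1 has equation 80x + 160y - 20z = 460.
n·T − d = (80)·(3) + (160)·(-3) + (-20)·(-11) − 460 = -480; |n| = √32400.
Distance = |-480| / √32400 = 480/√32400 ≈ 2.667.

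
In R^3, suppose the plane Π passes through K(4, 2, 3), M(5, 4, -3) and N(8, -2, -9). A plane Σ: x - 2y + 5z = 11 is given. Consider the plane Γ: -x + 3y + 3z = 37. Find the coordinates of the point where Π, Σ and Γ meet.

KM = (1, 2, -6), KN = (4, -4, -12); a normal to Π is KM × KN = (-48, -12, -12).
Using K: Π has equation -48x - 12y - 12z = -252.
Solving the 3×3 linear system -48x - 12y - 12z = -252, x - 2y + 5z = 11, -x + 3y + 3z = 37 (e.g. by elimination or Cramer's rule, determinant = 1092) gives (2, 8, 5).

(2, 8, 5)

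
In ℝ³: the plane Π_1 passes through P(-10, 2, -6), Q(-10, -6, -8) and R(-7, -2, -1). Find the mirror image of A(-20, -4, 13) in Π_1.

PQ = (0, -8, -2), PR = (3, -4, 5); a normal to Π_1 is PQ × PR = (-48, -6, 24).
Using P: Π_1 has equation -48x - 6y + 24z = 324.
λ = (n·A − d)/|n|² = (1296 − 324)/2916 = 1/3.
Reflection = A − 2λn = (-20, -4, 13) − (2/3)·(-48, -6, 24) = (12, 0, -3).

(12, 0, -3)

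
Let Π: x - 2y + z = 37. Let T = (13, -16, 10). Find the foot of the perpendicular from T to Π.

Foot = T − λn with λ = (n·T − d)/|n|² = (55 − 37)/6 = 3.
Foot = (13, -16, 10) − 3·(1, -2, 1) = (10, -10, 7).

(10, -10, 7)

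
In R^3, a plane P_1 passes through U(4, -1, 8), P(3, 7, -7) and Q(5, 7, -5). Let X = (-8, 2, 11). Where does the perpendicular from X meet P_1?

UP = (-1, 8, -15), UQ = (1, 8, -13); a normal to P_1 is UP × UQ = (16, -28, -16).
Using U: P_1 has equation 16x - 28y - 16z = -36.
Foot = X − λn with λ = (n·X − d)/|n|² = (-360 − (-36))/1296 = -1/4.
Foot = (-8, 2, 11) − (-1/4)·(16, -28, -16) = (-4, -5, 7).

(-4, -5, 7)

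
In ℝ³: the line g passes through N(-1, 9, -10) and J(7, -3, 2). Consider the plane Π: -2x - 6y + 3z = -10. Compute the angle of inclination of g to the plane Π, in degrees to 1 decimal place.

A direction vector for g is J − N = (8, -12, 12).
sin θ = |n·v| / (|n||v|) = |92| / (√49 · √352) = 0.70052.
θ ≈ 44.5°.

44.5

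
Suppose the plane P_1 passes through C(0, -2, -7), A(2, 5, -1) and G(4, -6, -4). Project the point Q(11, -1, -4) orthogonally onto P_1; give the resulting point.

CA = (2, 7, 6), CG = (4, -4, 3); a normal to P_1 is CA × CG = (45, 18, -36).
Using C: P_1 has equation 45x + 18y - 36z = 216.
Foot = Q − λn with λ = (n·Q − d)/|n|² = (621 − 216)/3645 = 1/9.
Foot = (11, -1, -4) − (1/9)·(45, 18, -36) = (6, -3, 0).

(6, -3, 0)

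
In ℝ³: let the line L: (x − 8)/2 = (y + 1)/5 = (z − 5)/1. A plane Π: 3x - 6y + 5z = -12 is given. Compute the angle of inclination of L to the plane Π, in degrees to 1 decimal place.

24.5

L has direction (2, 5, 1) through (8, -1, 5).
sin θ = |n·v| / (|n||v|) = |-19| / (√70 · √30) = 0.41461.
θ ≈ 24.5°.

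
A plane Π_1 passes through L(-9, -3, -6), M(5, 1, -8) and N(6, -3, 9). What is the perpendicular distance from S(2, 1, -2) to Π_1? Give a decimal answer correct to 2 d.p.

LM = (14, 4, -2), LN = (15, 0, 15); a normal to Π_1 is LM × LN = (60, -240, -60).
Using L: Π_1 has equation 60x - 240y - 60z = 540.
n·S − d = (60)·(2) + (-240)·(1) + (-60)·(-2) − 540 = -540; |n| = √64800.
Distance = |-540| / √64800 = 540/√64800 ≈ 2.12.

2.12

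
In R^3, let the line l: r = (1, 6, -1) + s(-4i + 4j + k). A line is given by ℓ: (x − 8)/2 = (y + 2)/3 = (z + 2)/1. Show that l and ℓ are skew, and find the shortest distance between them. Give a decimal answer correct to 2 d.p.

ℓ has direction (2, 3, 1) through (8, -2, -2).
Common perpendicular direction n = (-4, 4, 1) × (2, 3, 1) = (1, 6, -20).
With w = (8, -2, -2) − (1, 6, -1) = (7, -8, -1), w · n = -21.
Since n ≠ 0 the lines are not parallel, and w · n = -21 ≠ 0 so they do not intersect; hence they are skew.
Distance = |w · n| / |n| = |-21| / √437 ≈ 1.00.

1.00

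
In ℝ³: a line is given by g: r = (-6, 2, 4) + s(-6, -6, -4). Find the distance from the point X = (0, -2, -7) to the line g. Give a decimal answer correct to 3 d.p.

12.703

Taking (-6, 2, 4) on g with direction v = (-6, -6, -4): w = X − (-6, 2, 4) = (6, -4, -11), and w × v = (-50, 90, -60).
Distance = |w × v| / |v| = √14200 / √88 ≈ 12.703.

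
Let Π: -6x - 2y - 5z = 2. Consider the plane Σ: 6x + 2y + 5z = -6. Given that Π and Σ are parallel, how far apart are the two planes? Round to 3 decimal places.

Rescale Σ by 1/(-1): -6x - 2y - 5z = 6. Then distance = |2 − 6| / √65 ≈ 0.496.

0.496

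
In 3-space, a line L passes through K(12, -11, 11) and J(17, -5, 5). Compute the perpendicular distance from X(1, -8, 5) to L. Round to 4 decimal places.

A direction vector for L is J − K = (5, 6, -6).
Taking (12, -11, 11) on L with direction v = (5, 6, -6): w = X − (12, -11, 11) = (-11, 3, -6), and w × v = (18, -96, -81).
Distance = |w × v| / |v| = √16101 / √97 ≈ 12.8837.

12.8837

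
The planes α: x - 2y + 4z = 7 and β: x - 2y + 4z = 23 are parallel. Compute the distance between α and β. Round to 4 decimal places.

3.4915

Same normal n = (1, -2, 4) with |n| = √21; distance = |7 − 23| / |n| = 16/√21 ≈ 3.4915.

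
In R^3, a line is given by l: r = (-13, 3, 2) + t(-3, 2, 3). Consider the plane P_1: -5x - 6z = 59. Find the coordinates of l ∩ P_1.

Substitute r = (-13, 3, 2) + t(-3, 2, 3) into the plane: 53 + (-3)t = 59, so t = -2.
Intersection: (-13, 3, 2) + (-2)·(-3, 2, 3) = (-7, -1, -4).

(-7, -1, -4)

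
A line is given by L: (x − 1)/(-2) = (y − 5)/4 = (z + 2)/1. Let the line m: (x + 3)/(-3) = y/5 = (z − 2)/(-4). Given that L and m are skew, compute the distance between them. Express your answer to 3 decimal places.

L has direction (-2, 4, 1) through (1, 5, -2).
m has direction (-3, 5, -4) through (-3, 0, 2).
Common perpendicular direction n = (-2, 4, 1) × (-3, 5, -4) = (-21, -11, 2).
With w = (-3, 0, 2) − (1, 5, -2) = (-4, -5, 4), w · n = 147.
Distance = |w · n| / |n| = |147| / √566 ≈ 6.179.

6.179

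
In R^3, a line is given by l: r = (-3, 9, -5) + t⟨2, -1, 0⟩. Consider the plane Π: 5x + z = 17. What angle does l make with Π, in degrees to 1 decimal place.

61.3

sin θ = |n·v| / (|n||v|) = |10| / (√26 · √5) = 0.87706.
θ ≈ 61.3°.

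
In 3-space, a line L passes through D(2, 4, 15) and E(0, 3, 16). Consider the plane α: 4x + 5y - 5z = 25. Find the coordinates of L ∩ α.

A direction vector for L is E − D = (-2, -1, 1).
Substitute r = (2, 4, 15) + t(-2, -1, 1) into the plane: -47 + (-18)t = 25, so t = -4.
Intersection: (2, 4, 15) + (-4)·(-2, -1, 1) = (10, 8, 11).

(10, 8, 11)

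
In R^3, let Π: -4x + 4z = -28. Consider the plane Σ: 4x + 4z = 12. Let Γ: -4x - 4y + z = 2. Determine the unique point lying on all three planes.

Solving the 3×3 linear system -4x + 4z = -28, 4x + 4z = 12, -4x - 4y + z = 2 (e.g. by elimination or Cramer's rule, determinant = -128) gives (5, -6, -2).

(5, -6, -2)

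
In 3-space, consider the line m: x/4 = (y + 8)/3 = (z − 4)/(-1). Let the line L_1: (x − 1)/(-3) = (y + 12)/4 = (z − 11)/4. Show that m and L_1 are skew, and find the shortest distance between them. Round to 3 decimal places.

m has direction (4, 3, -1) through (0, -8, 4).
L_1 has direction (-3, 4, 4) through (1, -12, 11).
Common perpendicular direction n = (4, 3, -1) × (-3, 4, 4) = (16, -13, 25).
With w = (1, -12, 11) − (0, -8, 4) = (1, -4, 7), w · n = 243.
Since n ≠ 0 the lines are not parallel, and w · n = 243 ≠ 0 so they do not intersect; hence they are skew.
Distance = |w · n| / |n| = |243| / √1050 ≈ 7.499.

7.499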